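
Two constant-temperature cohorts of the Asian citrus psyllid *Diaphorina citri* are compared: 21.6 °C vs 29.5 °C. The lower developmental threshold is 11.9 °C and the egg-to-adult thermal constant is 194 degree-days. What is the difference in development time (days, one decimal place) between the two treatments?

At 21.6 °C: 194 / (21.6 − 11.9) = 194 / 9.7 = 20.000 d.
At 29.5 °C: 194 / (29.5 − 11.9) = 194 / 17.6 = 11.023 d.
Difference = |20.000 − 11.023| = 8.977 ≈ 9.0 days.

9.0 days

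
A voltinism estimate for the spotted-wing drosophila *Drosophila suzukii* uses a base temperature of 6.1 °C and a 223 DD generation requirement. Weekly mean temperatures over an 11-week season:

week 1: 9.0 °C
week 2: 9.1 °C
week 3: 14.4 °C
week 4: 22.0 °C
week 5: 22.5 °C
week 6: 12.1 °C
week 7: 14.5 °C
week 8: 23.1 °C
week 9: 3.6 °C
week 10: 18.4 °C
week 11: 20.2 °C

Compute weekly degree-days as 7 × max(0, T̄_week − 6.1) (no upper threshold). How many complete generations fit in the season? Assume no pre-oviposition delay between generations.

Weekly DD (7 × max(0, T̄ − 6.1)): 20.3, 21.0, 58.1, 111.3, 114.8, 42.0, 58.8, 119.0, 0.0, 86.1, 98.7.
Season total = 730.1 DD.
Complete generations = ⌊730.1 / 223⌋ = 3.

3 generations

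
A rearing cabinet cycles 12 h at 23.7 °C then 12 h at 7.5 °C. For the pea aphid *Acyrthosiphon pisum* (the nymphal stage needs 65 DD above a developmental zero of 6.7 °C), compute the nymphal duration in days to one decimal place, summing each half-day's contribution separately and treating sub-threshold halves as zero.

7.3 days

Day half: max(0, 23.7 − 6.7) × 0.5 = 17.0 × 0.5 = 8.50 DD.
Night half: max(0, 7.5 − 6.7) × 0.5 = 0.8 × 0.5 = 0.40 DD.
Per 24 h: 8.90 DD/day.
Duration = 65 / 8.90 = 7.303 ≈ 7.3 days.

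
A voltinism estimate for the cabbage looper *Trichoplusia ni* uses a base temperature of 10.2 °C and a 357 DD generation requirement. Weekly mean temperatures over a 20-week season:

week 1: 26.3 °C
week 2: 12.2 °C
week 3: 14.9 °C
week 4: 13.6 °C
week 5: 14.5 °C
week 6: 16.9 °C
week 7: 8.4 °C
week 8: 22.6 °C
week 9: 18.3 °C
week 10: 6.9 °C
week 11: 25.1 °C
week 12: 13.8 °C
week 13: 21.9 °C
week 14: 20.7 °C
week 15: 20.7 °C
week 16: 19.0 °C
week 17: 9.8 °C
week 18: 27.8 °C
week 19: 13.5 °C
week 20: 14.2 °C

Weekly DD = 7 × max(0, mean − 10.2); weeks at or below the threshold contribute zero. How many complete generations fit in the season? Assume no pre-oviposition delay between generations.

Weekly DD (7 × max(0, T̄ − 10.2)): 112.7, 14.0, 32.9, 23.8, 30.1, 46.9, 0.0, 86.8, 56.7, 0.0, 104.3, 25.2, 81.9, 73.5, 73.5, 61.6, 0.0, 123.2, 23.1, 28.0.
Season total = 998.2 DD.
Complete generations = ⌊998.2 / 357⌋ = 2.

2 generations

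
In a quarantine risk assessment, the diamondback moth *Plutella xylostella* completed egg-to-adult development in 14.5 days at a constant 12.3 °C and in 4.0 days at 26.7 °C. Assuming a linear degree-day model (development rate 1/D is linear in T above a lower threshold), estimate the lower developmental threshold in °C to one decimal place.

Under the model K = D·(T − T_b), so D₁·(T₁ − T_b) = D₂·(T₂ − T_b).
14.5·(12.3 − T_b) = 4.0·(26.7 − T_b)
T_b = (14.5·12.3 − 4.0·26.7) / (14.5 − 4.0) = 71.55 / 10.5 = 6.814 °C ≈ 6.8 °C.

6.8 °C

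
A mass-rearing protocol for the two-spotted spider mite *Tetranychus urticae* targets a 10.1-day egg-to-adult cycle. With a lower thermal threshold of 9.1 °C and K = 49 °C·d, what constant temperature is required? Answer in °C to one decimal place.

Required daily accumulation = 49 / 10.1 = 4.851 DD/day.
T = T_base + 4.851 = 9.1 + 4.851 = 13.951 ≈ 14.0 °C.

14.0 °C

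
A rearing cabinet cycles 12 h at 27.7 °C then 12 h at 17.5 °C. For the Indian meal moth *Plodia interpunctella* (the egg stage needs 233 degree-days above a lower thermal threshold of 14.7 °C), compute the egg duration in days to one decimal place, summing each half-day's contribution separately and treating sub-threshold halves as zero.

Day half: max(0, 27.7 − 14.7) × 0.5 = 13.0 × 0.5 = 6.50 DD.
Night half: max(0, 17.5 − 14.7) × 0.5 = 2.8 × 0.5 = 1.40 DD.
Per 24 h: 7.90 DD/day.
Duration = 233 / 7.90 = 29.494 ≈ 29.5 days.

29.5 days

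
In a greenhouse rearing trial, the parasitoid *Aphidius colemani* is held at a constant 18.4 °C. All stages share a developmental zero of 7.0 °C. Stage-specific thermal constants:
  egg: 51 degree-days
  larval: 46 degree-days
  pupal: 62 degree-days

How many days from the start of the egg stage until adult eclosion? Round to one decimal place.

Daily accumulation at 18.4 °C = 18.4 − 7.0 = 11.4 DD/day.
Total K = 51 + 46 + 62 = 159 DD.
Total duration = 159 / 11.4 = 13.947 ≈ 13.9 days.

13.9 days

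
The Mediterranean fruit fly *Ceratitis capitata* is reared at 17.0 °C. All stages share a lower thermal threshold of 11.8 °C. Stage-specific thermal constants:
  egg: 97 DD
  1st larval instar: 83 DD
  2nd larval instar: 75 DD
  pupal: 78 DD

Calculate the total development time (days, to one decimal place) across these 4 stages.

64.0 days

Daily accumulation at 17.0 °C = 17.0 − 11.8 = 5.2 DD/day.
Total K = 97 + 83 + 75 + 78 = 333 DD.
Total duration = 333 / 5.2 = 64.038 ≈ 64.0 days.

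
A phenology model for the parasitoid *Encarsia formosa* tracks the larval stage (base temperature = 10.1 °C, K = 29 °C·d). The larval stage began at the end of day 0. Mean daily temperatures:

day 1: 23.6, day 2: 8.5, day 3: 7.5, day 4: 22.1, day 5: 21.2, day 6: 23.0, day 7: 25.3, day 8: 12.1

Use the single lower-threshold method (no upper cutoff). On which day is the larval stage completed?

Daily DD above 10.1 °C: 13.5, 0.0, 0.0, 12.0, 11.1, 12.9, 15.2, 2.0.
Cumulative: 13.5, 13.5, 13.5, 25.5, 36.6, 49.5, 64.7, 66.7.
The total first reaches 29 DD on day 5.

day 5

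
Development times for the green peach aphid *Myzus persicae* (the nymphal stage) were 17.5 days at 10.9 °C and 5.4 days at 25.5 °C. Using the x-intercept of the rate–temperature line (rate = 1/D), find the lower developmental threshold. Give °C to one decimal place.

4.4 °C

Equal thermal constants: D₁(T₁ − T_b) = D₂(T₂ − T_b).
17.5·(10.9 − T_b) = 5.4·(25.5 − T_b)
T_b = (17.5·10.9 − 5.4·25.5) / (17.5 − 5.4) = 53.05 / 12.1 = 4.384 °C ≈ 4.4 °C.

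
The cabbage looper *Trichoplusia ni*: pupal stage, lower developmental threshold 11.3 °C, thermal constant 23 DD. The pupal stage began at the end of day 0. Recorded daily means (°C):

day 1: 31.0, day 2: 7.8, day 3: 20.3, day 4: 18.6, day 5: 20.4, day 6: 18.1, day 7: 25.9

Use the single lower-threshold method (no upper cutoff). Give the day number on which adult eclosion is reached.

day 3

Daily DD above 11.3 °C: 19.7, 0.0, 9.0, 7.3, 9.1, 6.8, 14.6.
Cumulative: 19.7, 19.7, 28.7, 36.0, 45.1, 51.9, 66.5.
The total first reaches 23 DD on day 3.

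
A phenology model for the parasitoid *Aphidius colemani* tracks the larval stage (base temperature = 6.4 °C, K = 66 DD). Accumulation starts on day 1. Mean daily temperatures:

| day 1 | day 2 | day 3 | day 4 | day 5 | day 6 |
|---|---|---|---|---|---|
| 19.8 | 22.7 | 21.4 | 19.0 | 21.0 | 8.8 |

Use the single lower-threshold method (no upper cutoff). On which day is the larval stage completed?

day 5

Daily DD above 6.4 °C: 13.4, 16.3, 15.0, 12.6, 14.6, 2.4.
Cumulative: 13.4, 29.7, 44.7, 57.3, 71.9, 74.3.
The total first reaches 66 DD on day 5.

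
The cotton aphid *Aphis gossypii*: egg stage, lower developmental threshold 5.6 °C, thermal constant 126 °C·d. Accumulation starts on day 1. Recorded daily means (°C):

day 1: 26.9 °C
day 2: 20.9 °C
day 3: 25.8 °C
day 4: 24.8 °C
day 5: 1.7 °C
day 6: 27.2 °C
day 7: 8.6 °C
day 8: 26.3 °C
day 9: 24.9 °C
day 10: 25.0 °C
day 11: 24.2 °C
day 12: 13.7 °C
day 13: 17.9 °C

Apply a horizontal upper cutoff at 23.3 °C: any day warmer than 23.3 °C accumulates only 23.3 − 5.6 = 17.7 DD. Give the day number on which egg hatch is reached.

day 10

Daily DD above 5.6 °C (capped at 17.7): 17.7, 15.3, 17.7, 17.7, 0.0, 17.7, 3.0, 17.7, 17.7, 17.7, 17.7, 8.1, 12.3.
Cumulative: 17.7, 33.0, 50.7, 68.4, 68.4, 86.1, 89.1, 106.8, 124.5, 142.2, 159.9, 168.0, 180.3.
The total first reaches 126 DD on day 10.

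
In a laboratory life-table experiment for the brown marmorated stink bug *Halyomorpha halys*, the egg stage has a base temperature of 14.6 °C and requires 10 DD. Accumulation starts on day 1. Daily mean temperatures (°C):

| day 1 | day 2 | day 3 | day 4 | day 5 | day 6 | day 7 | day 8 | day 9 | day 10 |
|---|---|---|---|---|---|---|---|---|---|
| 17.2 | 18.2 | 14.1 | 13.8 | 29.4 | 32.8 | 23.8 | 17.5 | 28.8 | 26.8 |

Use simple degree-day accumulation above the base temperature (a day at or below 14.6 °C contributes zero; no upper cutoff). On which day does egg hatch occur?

Daily DD above 14.6 °C: 2.6, 3.6, 0.0, 0.0, 14.8, 18.2, 9.2, 2.9, 14.2, 12.2.
Cumulative: 2.6, 6.2, 6.2, 6.2, 21.0, 39.2, 48.4, 51.3, 65.5, 77.7.
The total first reaches 10 DD on day 5.

day 5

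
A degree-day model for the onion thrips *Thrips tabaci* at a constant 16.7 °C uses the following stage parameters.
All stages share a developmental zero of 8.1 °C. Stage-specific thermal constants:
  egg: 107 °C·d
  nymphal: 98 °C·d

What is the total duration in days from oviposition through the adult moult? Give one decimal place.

23.8 days

Daily accumulation at 16.7 °C = 16.7 − 8.1 = 8.6 DD/day.
Total K = 107 + 98 = 205 DD.
Total duration = 205 / 8.6 = 23.837 ≈ 23.8 days.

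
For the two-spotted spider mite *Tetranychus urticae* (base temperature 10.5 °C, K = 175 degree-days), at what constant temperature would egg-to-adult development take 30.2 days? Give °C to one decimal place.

Required daily accumulation = 175 / 30.2 = 5.795 DD/day.
T = T_base + 5.795 = 10.5 + 5.795 = 16.295 ≈ 16.3 °C.

16.3 °C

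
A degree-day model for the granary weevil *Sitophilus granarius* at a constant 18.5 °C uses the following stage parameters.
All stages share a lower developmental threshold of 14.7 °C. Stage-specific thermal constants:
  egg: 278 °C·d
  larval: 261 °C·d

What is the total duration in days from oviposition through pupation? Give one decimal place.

Daily accumulation at 18.5 °C = 18.5 − 14.7 = 3.8 DD/day.
Total K = 278 + 261 = 539 DD.
Total duration = 539 / 3.8 = 141.842 ≈ 141.8 days.

141.8 days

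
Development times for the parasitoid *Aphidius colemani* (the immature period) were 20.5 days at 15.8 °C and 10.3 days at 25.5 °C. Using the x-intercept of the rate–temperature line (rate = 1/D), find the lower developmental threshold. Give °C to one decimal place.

Equal thermal constants: D₁(T₁ − T_b) = D₂(T₂ − T_b).
20.5·(15.8 − T_b) = 10.3·(25.5 − T_b)
T_b = (20.5·15.8 − 10.3·25.5) / (20.5 − 10.3) = 61.25 / 10.2 = 6.005 °C ≈ 6.0 °C.

6.0 °C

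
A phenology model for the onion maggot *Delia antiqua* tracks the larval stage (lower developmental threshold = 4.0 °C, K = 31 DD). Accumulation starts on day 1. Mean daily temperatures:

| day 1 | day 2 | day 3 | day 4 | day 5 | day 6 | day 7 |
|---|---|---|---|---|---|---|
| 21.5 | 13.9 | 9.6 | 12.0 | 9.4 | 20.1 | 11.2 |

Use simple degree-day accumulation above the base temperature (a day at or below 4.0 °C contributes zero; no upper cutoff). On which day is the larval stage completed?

Daily DD above 4.0 °C: 17.5, 9.9, 5.6, 8.0, 5.4, 16.1, 7.2.
Cumulative: 17.5, 27.4, 33.0, 41.0, 46.4, 62.5, 69.7.
The total first reaches 31 DD on day 3.

day 3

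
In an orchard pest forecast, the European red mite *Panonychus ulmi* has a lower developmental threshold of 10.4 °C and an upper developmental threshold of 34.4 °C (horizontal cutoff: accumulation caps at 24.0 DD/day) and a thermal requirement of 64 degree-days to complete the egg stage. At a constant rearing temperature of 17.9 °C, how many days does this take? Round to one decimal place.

Daily accumulation = 17.9 − 10.4 = 7.5 DD/day.
Duration = 64 / 7.5 = 8.533 ≈ 8.5 days.

8.5 days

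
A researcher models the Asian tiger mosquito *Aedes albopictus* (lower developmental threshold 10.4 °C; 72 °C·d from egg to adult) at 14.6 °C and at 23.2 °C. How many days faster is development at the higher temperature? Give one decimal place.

At 14.6 °C: 72 / (14.6 − 10.4) = 72 / 4.2 = 17.143 d.
At 23.2 °C: 72 / (23.2 − 10.4) = 72 / 12.8 = 5.625 d.
Difference = |17.143 − 5.625| = 11.518 ≈ 11.5 days.

11.5 days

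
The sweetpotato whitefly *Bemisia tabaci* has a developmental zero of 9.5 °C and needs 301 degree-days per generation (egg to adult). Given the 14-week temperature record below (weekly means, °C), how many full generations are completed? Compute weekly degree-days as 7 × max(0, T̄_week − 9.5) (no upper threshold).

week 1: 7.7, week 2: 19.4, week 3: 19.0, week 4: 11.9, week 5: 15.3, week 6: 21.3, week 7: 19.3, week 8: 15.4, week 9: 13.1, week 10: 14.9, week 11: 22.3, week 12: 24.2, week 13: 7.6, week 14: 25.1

2 generations

Weekly DD (7 × max(0, T̄ − 9.5)): 0.0, 69.3, 66.5, 16.8, 40.6, 82.6, 68.6, 41.3, 25.2, 37.8, 89.6, 102.9, 0.0, 109.2.
Season total = 750.4 DD.
Complete generations = ⌊750.4 / 301⌋ = 2.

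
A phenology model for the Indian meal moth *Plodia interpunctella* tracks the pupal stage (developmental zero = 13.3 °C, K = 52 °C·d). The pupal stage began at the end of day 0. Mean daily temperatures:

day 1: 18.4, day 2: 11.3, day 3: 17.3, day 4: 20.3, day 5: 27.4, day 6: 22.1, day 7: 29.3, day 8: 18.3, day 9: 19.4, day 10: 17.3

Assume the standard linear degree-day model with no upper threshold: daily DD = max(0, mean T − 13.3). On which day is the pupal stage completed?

Daily DD above 13.3 °C: 5.1, 0.0, 4.0, 7.0, 14.1, 8.8, 16.0, 5.0, 6.1, 4.0.
Cumulative: 5.1, 5.1, 9.1, 16.1, 30.2, 39.0, 55.0, 60.0, 66.1, 70.1.
The total first reaches 52 DD on day 7.

day 7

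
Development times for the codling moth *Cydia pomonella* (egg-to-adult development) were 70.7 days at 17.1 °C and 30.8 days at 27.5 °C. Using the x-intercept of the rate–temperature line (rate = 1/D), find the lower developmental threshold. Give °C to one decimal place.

9.1 °C

Under the model K = D·(T − T_b), so D₁·(T₁ − T_b) = D₂·(T₂ − T_b).
70.7·(17.1 − T_b) = 30.8·(27.5 − T_b)
T_b = (70.7·17.1 − 30.8·27.5) / (70.7 − 30.8) = 361.97 / 39.9 = 9.072 °C ≈ 9.1 °C.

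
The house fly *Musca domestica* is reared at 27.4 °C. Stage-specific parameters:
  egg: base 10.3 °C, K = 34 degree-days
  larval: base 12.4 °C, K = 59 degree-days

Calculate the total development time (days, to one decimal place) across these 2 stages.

egg: 34 / (27.4 − 10.3) = 34 / 17.1 = 1.988 d.
larval: 59 / (27.4 − 12.4) = 59 / 15.0 = 3.933 d.
Sum = 5.922 ≈ 5.9 days.

5.9 days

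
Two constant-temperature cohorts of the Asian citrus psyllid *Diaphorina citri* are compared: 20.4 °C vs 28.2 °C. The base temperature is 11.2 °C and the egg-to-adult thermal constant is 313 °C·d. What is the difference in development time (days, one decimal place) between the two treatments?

At 20.4 °C: 313 / (20.4 − 11.2) = 313 / 9.2 = 34.022 d.
At 28.2 °C: 313 / (28.2 − 11.2) = 313 / 17.0 = 18.412 d.
Difference = |34.022 − 18.412| = 15.610 ≈ 15.6 days.

15.6 days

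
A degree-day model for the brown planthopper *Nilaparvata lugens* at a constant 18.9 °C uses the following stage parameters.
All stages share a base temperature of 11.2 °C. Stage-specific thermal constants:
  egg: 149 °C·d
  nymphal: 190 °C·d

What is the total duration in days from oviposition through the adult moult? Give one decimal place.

44.0 days

Daily accumulation at 18.9 °C = 18.9 − 11.2 = 7.7 DD/day.
Total K = 149 + 190 = 339 DD.
Total duration = 339 / 7.7 = 44.026 ≈ 44.0 days.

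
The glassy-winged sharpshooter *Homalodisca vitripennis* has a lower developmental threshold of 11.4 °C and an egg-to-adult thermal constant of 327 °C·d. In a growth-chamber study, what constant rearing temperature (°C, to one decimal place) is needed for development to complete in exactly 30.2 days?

Required daily accumulation = 327 / 30.2 = 10.828 DD/day.
T = T_base + 10.828 = 11.4 + 10.828 = 22.228 ≈ 22.2 °C.

22.2 °C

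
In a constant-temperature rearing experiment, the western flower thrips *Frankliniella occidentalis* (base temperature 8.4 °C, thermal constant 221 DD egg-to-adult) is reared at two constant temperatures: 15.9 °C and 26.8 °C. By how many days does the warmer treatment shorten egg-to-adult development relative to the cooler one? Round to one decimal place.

At 15.9 °C: 221 / (15.9 − 8.4) = 221 / 7.5 = 29.467 d.
At 26.8 °C: 221 / (26.8 − 8.4) = 221 / 18.4 = 12.011 d.
Difference = |29.467 − 12.011| = 17.456 ≈ 17.5 days.

17.5 days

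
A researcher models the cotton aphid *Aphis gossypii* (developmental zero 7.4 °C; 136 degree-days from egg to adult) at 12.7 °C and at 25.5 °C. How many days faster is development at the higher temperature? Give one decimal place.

18.1 days

At 12.7 °C: 136 / (12.7 − 7.4) = 136 / 5.3 = 25.660 d.
At 25.5 °C: 136 / (25.5 − 7.4) = 136 / 18.1 = 7.514 d.
Difference = |25.660 − 7.514| = 18.147 ≈ 18.1 days.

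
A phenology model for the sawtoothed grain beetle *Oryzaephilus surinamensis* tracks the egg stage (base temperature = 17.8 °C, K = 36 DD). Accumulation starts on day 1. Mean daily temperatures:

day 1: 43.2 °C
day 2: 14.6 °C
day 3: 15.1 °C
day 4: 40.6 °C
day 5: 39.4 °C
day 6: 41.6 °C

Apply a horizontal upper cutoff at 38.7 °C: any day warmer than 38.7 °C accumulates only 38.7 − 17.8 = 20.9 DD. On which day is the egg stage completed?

Daily DD above 17.8 °C (capped at 20.9): 20.9, 0.0, 0.0, 20.9, 20.9, 20.9.
Cumulative: 20.9, 20.9, 20.9, 41.8, 62.7, 83.6.
The total first reaches 36 DD on day 4.

day 4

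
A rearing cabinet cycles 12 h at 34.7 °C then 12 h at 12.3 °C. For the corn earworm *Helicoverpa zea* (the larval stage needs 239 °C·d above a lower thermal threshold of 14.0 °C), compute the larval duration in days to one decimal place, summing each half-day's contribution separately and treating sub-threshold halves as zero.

Day half: max(0, 34.7 − 14.0) × 0.5 = 20.7 × 0.5 = 10.35 DD.
Night half: max(0, 12.3 − 14.0) × 0.5 = 0.0 × 0.5 = 0.00 DD.
Per 24 h: 10.35 DD/day.
Duration = 239 / 10.35 = 23.092 ≈ 23.1 days.

23.1 days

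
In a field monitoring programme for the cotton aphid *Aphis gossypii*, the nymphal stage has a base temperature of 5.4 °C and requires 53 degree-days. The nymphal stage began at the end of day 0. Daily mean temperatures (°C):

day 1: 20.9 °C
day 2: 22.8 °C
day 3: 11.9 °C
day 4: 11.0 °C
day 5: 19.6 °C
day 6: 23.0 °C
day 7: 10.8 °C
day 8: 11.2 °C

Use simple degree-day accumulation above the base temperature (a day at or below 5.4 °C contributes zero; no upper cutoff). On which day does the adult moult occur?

day 5

Daily DD above 5.4 °C: 15.5, 17.4, 6.5, 5.6, 14.2, 17.6, 5.4, 5.8.
Cumulative: 15.5, 32.9, 39.4, 45.0, 59.2, 76.8, 82.2, 88.0.
The total first reaches 53 DD on day 5.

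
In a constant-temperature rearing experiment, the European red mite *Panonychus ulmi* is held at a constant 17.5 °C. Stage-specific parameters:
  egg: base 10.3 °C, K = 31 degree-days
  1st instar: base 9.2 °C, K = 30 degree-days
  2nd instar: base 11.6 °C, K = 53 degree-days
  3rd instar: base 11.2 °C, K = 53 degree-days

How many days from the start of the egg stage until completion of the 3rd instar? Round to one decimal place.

egg: 31 / (17.5 − 10.3) = 31 / 7.2 = 4.306 d.
1st instar: 30 / (17.5 − 9.2) = 30 / 8.3 = 3.614 d.
2nd instar: 53 / (17.5 − 11.6) = 53 / 5.9 = 8.983 d.
3rd instar: 53 / (17.5 − 11.2) = 53 / 6.3 = 8.413 d.
Sum = 25.316 ≈ 25.3 days.

25.3 days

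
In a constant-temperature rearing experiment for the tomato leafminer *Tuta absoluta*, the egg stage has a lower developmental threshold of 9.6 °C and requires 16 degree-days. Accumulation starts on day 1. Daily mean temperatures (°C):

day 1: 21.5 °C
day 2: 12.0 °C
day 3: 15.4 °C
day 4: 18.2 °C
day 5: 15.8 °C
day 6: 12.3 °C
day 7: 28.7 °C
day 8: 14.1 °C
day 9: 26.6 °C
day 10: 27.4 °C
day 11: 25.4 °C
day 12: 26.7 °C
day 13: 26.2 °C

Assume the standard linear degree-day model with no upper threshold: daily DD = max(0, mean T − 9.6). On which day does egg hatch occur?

Daily DD above 9.6 °C: 11.9, 2.4, 5.8, 8.6, 6.2, 2.7, 19.1, 4.5, 17.0, 17.8, 15.8, 17.1, 16.6.
Cumulative: 11.9, 14.3, 20.1, 28.7, 34.9, 37.6, 56.7, 61.2, 78.2, 96.0, 111.8, 128.9, 145.5.
The total first reaches 16 DD on day 3.

day 3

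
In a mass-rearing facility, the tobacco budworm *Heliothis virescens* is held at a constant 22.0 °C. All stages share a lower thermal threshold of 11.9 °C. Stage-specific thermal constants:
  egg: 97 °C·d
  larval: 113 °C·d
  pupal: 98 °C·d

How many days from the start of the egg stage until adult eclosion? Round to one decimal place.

30.5 days

Daily accumulation at 22.0 °C = 22.0 − 11.9 = 10.1 DD/day.
Total K = 97 + 113 + 98 = 308 DD.
Total duration = 308 / 10.1 = 30.495 ≈ 30.5 days.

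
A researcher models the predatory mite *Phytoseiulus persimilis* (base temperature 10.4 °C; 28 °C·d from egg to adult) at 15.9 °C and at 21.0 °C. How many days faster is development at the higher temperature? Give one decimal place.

2.4 days

At 15.9 °C: 28 / (15.9 − 10.4) = 28 / 5.5 = 5.091 d.
At 21.0 °C: 28 / (21.0 − 10.4) = 28 / 10.6 = 2.642 d.
Difference = |5.091 − 2.642| = 2.449 ≈ 2.4 days.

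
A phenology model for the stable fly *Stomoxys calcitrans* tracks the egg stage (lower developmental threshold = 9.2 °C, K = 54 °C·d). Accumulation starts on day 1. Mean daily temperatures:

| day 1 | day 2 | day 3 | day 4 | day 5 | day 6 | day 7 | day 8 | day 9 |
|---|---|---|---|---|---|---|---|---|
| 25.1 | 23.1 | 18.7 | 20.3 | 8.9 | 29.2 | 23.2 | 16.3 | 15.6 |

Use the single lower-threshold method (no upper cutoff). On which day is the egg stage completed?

Daily DD above 9.2 °C: 15.9, 13.9, 9.5, 11.1, 0.0, 20.0, 14.0, 7.1, 6.4.
Cumulative: 15.9, 29.8, 39.3, 50.4, 50.4, 70.4, 84.4, 91.5, 97.9.
The total first reaches 54 DD on day 6.

day 6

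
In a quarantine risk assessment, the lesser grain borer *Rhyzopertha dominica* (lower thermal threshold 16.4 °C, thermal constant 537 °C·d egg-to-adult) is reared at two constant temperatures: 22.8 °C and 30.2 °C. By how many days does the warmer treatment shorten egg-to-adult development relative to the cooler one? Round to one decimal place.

At 22.8 °C: 537 / (22.8 − 16.4) = 537 / 6.4 = 83.906 d.
At 30.2 °C: 537 / (30.2 − 16.4) = 537 / 13.8 = 38.913 d.
Difference = |83.906 − 38.913| = 44.993 ≈ 45.0 days.

45.0 days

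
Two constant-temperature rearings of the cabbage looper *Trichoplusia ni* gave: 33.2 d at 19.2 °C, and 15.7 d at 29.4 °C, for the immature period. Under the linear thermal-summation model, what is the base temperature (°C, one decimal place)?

Linear rate model ⇒ the product D·(T − T_b) is constant across temperatures.
33.2·(19.2 − T_b) = 15.7·(29.4 − T_b)
T_b = (33.2·19.2 − 15.7·29.4) / (33.2 − 15.7) = 175.86 / 17.5 = 10.049 °C ≈ 10.0 °C.

10.0 °C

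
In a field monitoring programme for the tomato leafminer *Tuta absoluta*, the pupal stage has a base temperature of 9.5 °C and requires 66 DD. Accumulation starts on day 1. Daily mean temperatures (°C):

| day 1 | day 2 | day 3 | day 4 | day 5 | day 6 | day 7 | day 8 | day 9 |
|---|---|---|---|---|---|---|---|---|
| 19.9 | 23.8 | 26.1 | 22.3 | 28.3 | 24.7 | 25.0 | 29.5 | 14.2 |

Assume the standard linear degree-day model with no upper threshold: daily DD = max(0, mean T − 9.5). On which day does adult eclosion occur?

day 5

Daily DD above 9.5 °C: 10.4, 14.3, 16.6, 12.8, 18.8, 15.2, 15.5, 20.0, 4.7.
Cumulative: 10.4, 24.7, 41.3, 54.1, 72.9, 88.1, 103.6, 123.6, 128.3.
The total first reaches 66 DD on day 5.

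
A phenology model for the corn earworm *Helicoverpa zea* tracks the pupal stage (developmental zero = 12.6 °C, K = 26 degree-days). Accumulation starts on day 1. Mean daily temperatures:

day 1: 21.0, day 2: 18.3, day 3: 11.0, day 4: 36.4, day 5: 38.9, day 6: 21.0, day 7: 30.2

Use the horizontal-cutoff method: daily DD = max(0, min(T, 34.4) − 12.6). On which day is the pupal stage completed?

day 4

Daily DD above 12.6 °C (capped at 21.8): 8.4, 5.7, 0.0, 21.8, 21.8, 8.4, 17.6.
Cumulative: 8.4, 14.1, 14.1, 35.9, 57.7, 66.1, 83.7.
The total first reaches 26 DD on day 4.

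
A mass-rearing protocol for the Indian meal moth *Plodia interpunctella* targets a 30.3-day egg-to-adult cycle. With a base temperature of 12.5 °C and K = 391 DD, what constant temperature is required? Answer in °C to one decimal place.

Required daily accumulation = 391 / 30.3 = 12.904 DD/day.
T = T_base + 12.904 = 12.5 + 12.904 = 25.404 ≈ 25.4 °C.

25.4 °C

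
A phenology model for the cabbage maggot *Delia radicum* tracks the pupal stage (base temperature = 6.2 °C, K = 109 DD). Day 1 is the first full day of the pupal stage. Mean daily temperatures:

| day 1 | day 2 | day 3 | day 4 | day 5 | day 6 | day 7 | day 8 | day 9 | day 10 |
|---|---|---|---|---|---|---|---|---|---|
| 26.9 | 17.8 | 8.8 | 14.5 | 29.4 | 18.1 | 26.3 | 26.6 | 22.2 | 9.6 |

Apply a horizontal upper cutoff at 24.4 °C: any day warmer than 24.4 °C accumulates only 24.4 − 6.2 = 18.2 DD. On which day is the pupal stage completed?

Daily DD above 6.2 °C (capped at 18.2): 18.2, 11.6, 2.6, 8.3, 18.2, 11.9, 18.2, 18.2, 16.0, 3.4.
Cumulative: 18.2, 29.8, 32.4, 40.7, 58.9, 70.8, 89.0, 107.2, 123.2, 126.6.
The total first reaches 109 DD on day 9.

day 9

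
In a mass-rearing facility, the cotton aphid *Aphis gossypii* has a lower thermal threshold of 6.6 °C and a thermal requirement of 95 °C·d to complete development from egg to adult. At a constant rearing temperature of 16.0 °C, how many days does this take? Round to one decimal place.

Daily accumulation = 16.0 − 6.6 = 9.4 DD/day.
Duration = 95 / 9.4 = 10.106 ≈ 10.1 days.

10.1 days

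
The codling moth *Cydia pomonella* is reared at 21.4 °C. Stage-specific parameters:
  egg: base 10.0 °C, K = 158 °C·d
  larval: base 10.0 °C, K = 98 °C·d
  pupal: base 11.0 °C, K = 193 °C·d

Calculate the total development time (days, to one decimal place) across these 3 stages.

41.0 days

egg: 158 / (21.4 − 10.0) = 158 / 11.4 = 13.860 d.
larval: 98 / (21.4 − 10.0) = 98 / 11.4 = 8.596 d.
pupal: 193 / (21.4 − 11.0) = 193 / 10.4 = 18.558 d.
Sum = 41.014 ≈ 41.0 days.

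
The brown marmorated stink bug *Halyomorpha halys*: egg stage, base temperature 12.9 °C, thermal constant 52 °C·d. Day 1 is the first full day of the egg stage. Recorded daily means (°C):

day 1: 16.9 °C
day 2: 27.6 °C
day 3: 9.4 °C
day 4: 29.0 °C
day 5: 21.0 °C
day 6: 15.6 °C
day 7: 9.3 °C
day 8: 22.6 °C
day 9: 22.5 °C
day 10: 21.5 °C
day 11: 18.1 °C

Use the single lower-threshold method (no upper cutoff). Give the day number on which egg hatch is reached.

Daily DD above 12.9 °C: 4.0, 14.7, 0.0, 16.1, 8.1, 2.7, 0.0, 9.7, 9.6, 8.6, 5.2.
Cumulative: 4.0, 18.7, 18.7, 34.8, 42.9, 45.6, 45.6, 55.3, 64.9, 73.5, 78.7.
The total first reaches 52 DD on day 8.

day 8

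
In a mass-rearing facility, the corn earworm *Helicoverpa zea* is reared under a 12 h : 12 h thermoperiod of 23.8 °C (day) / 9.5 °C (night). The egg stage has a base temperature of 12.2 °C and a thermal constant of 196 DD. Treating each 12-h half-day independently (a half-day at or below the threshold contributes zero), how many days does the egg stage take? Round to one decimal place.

Day half: max(0, 23.8 − 12.2) × 0.5 = 11.6 × 0.5 = 5.80 DD.
Night half: max(0, 9.5 − 12.2) × 0.5 = 0.0 × 0.5 = 0.00 DD.
Per 24 h: 5.80 DD/day.
Duration = 196 / 5.80 = 33.793 ≈ 33.8 days.

33.8 days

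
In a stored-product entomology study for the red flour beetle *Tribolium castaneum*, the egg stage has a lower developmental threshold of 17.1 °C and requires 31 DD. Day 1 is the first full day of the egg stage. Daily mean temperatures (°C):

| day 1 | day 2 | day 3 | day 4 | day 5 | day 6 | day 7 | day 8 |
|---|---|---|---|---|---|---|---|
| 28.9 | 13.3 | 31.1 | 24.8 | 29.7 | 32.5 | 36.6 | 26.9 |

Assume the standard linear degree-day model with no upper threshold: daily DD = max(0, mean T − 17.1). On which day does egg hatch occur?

Daily DD above 17.1 °C: 11.8, 0.0, 14.0, 7.7, 12.6, 15.4, 19.5, 9.8.
Cumulative: 11.8, 11.8, 25.8, 33.5, 46.1, 61.5, 81.0, 90.8.
The total first reaches 31 DD on day 4.

day 4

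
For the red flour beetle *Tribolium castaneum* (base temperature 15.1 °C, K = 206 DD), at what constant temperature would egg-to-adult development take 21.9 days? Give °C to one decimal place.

24.5 °C

Required daily accumulation = 206 / 21.9 = 9.406 DD/day.
T = T_base + 9.406 = 15.1 + 9.406 = 24.506 ≈ 24.5 °C.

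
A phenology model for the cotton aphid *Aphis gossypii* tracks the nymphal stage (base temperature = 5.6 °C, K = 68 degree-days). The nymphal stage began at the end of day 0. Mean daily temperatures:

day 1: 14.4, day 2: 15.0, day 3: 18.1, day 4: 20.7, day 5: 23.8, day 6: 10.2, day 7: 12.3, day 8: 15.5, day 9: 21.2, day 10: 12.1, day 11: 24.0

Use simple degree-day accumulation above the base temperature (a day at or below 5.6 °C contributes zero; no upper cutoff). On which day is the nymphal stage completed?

Daily DD above 5.6 °C: 8.8, 9.4, 12.5, 15.1, 18.2, 4.6, 6.7, 9.9, 15.6, 6.5, 18.4.
Cumulative: 8.8, 18.2, 30.7, 45.8, 64.0, 68.6, 75.3, 85.2, 100.8, 107.3, 125.7.
The total first reaches 68 DD on day 6.

day 6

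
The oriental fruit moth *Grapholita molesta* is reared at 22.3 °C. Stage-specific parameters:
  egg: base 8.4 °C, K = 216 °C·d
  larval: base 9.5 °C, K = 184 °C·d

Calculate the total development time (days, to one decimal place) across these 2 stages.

egg: 216 / (22.3 − 8.4) = 216 / 13.9 = 15.540 d.
larval: 184 / (22.3 − 9.5) = 184 / 12.8 = 14.375 d.
Sum = 29.915 ≈ 29.9 days.

29.9 days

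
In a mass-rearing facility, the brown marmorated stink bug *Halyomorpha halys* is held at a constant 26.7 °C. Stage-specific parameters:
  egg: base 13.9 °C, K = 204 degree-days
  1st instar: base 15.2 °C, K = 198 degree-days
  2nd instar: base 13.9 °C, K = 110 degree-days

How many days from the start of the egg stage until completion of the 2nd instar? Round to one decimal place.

41.7 days

egg: 204 / (26.7 − 13.9) = 204 / 12.8 = 15.938 d.
1st instar: 198 / (26.7 − 15.2) = 198 / 11.5 = 17.217 d.
2nd instar: 110 / (26.7 − 13.9) = 110 / 12.8 = 8.594 d.
Sum = 41.749 ≈ 41.7 days.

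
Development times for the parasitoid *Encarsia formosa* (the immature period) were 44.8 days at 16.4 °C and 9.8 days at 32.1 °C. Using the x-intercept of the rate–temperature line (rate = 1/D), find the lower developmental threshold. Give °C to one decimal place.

Under the model K = D·(T − T_b), so D₁·(T₁ − T_b) = D₂·(T₂ − T_b).
44.8·(16.4 − T_b) = 9.8·(32.1 − T_b)
T_b = (44.8·16.4 − 9.8·32.1) / (44.8 − 9.8) = 420.14 / 35.0 = 12.004 °C ≈ 12.0 °C.

12.0 °C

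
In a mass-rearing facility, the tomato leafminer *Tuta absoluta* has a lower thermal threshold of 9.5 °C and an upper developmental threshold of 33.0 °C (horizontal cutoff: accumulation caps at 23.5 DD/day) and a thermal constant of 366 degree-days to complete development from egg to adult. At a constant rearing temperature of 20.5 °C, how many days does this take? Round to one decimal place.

Daily accumulation = 20.5 − 9.5 = 11.0 DD/day.
Duration = 366 / 11.0 = 33.273 ≈ 33.3 days.

33.3 days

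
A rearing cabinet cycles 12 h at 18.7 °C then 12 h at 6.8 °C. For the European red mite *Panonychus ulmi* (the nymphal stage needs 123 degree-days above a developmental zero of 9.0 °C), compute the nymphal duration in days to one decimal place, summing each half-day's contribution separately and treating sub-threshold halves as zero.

Day half: max(0, 18.7 − 9.0) × 0.5 = 9.7 × 0.5 = 4.85 DD.
Night half: max(0, 6.8 − 9.0) × 0.5 = 0.0 × 0.5 = 0.00 DD.
Per 24 h: 4.85 DD/day.
Duration = 123 / 4.85 = 25.361 ≈ 25.4 days.

25.4 days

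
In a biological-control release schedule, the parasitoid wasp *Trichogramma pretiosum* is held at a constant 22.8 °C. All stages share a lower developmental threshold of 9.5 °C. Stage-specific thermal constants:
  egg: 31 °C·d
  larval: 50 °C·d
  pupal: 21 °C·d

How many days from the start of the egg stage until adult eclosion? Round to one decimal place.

Daily accumulation at 22.8 °C = 22.8 − 9.5 = 13.3 DD/day.
Total K = 31 + 50 + 21 = 102 DD.
Total duration = 102 / 13.3 = 7.669 ≈ 7.7 days.

7.7 days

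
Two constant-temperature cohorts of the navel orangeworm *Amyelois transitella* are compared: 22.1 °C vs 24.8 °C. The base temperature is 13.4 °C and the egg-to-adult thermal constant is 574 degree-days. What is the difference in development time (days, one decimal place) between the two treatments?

15.6 days

At 22.1 °C: 574 / (22.1 − 13.4) = 574 / 8.7 = 65.977 d.
At 24.8 °C: 574 / (24.8 − 13.4) = 574 / 11.4 = 50.351 d.
Difference = |65.977 − 50.351| = 15.626 ≈ 15.6 days.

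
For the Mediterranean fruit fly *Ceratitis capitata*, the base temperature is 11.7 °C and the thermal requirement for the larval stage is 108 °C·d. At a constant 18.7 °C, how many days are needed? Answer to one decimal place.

Daily accumulation = 18.7 − 11.7 = 7.0 DD/day.
Duration = 108 / 7.0 = 15.429 ≈ 15.4 days.

15.4 days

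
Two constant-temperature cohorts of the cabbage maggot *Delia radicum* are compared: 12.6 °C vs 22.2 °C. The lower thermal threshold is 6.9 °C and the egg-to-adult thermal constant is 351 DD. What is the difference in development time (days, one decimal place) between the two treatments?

38.6 days

At 12.6 °C: 351 / (12.6 − 6.9) = 351 / 5.7 = 61.579 d.
At 22.2 °C: 351 / (22.2 − 6.9) = 351 / 15.3 = 22.941 d.
Difference = |61.579 − 22.941| = 38.638 ≈ 38.6 days.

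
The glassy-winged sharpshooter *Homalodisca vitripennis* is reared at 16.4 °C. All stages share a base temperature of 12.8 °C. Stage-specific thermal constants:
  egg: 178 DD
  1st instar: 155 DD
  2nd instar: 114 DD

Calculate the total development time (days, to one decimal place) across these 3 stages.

Daily accumulation at 16.4 °C = 16.4 − 12.8 = 3.6 DD/day.
Total K = 178 + 155 + 114 = 447 DD.
Total duration = 447 / 3.6 = 124.167 ≈ 124.2 days.

124.2 days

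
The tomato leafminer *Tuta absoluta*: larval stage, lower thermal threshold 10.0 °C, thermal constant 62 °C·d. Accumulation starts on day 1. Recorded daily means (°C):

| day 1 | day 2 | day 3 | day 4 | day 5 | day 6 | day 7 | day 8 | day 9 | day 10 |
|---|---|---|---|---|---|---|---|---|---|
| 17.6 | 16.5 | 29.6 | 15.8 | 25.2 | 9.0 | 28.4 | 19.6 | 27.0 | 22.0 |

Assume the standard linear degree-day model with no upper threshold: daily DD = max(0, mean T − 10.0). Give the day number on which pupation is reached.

Daily DD above 10.0 °C: 7.6, 6.5, 19.6, 5.8, 15.2, 0.0, 18.4, 9.6, 17.0, 12.0.
Cumulative: 7.6, 14.1, 33.7, 39.5, 54.7, 54.7, 73.1, 82.7, 99.7, 111.7.
The total first reaches 62 DD on day 7.

day 7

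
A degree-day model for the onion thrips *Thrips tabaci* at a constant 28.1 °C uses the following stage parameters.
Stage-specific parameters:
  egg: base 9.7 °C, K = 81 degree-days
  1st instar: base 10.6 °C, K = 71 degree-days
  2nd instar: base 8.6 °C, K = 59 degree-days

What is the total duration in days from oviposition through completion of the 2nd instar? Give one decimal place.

11.5 days

egg: 81 / (28.1 − 9.7) = 81 / 18.4 = 4.402 d.
1st instar: 71 / (28.1 − 10.6) = 71 / 17.5 = 4.057 d.
2nd instar: 59 / (28.1 − 8.6) = 59 / 19.5 = 3.026 d.
Sum = 11.485 ≈ 11.5 days.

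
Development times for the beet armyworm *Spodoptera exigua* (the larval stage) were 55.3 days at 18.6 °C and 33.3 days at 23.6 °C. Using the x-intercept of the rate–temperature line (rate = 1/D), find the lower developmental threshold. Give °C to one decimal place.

11.0 °C

Under the model K = D·(T − T_b), so D₁·(T₁ − T_b) = D₂·(T₂ − T_b).
55.3·(18.6 − T_b) = 33.3·(23.6 − T_b)
T_b = (55.3·18.6 − 33.3·23.6) / (55.3 − 33.3) = 242.70 / 22.0 = 11.032 °C ≈ 11.0 °C.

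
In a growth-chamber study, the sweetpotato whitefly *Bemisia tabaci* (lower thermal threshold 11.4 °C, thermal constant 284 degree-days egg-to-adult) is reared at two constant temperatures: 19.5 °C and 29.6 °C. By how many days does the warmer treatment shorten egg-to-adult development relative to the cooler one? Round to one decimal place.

At 19.5 °C: 284 / (19.5 − 11.4) = 284 / 8.1 = 35.062 d.
At 29.6 °C: 284 / (29.6 − 11.4) = 284 / 18.2 = 15.604 d.
Difference = |35.062 − 15.604| = 19.457 ≈ 19.5 days.

19.5 days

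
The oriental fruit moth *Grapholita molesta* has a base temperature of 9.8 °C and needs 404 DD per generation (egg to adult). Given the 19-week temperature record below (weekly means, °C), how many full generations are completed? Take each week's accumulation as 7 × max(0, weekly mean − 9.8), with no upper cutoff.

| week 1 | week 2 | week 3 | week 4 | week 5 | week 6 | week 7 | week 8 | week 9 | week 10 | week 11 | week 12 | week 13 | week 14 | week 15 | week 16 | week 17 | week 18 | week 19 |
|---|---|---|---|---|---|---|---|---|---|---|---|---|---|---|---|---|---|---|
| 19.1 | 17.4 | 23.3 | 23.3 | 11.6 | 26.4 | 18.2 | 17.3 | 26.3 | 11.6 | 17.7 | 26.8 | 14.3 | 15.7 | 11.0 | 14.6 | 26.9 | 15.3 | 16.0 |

2 generations

Weekly DD (7 × max(0, T̄ − 9.8)): 65.1, 53.2, 94.5, 94.5, 12.6, 116.2, 58.8, 52.5, 115.5, 12.6, 55.3, 119.0, 31.5, 41.3, 8.4, 33.6, 119.7, 38.5, 43.4.
Season total = 1166.2 DD.
Complete generations = ⌊1166.2 / 404⌋ = 2.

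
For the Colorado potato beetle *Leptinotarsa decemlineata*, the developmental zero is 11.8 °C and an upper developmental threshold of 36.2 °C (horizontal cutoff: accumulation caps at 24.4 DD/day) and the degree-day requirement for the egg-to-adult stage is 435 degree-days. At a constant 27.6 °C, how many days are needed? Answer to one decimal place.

27.5 days

Daily accumulation = 27.6 − 11.8 = 15.8 DD/day.
Duration = 435 / 15.8 = 27.532 ≈ 27.5 days.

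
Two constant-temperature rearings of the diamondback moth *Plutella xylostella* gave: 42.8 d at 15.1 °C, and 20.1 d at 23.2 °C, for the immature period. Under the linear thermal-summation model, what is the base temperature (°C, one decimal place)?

Equal thermal constants: D₁(T₁ − T_b) = D₂(T₂ − T_b).
42.8·(15.1 − T_b) = 20.1·(23.2 − T_b)
T_b = (42.8·15.1 − 20.1·23.2) / (42.8 − 20.1) = 179.96 / 22.7 = 7.928 °C ≈ 7.9 °C.

7.9 °C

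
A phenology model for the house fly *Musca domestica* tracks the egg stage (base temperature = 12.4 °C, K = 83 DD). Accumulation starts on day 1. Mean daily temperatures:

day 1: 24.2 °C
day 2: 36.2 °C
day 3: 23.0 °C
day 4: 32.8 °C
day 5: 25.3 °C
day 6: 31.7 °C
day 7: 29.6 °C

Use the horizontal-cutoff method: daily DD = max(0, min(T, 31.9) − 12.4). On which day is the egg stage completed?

day 6

Daily DD above 12.4 °C (capped at 19.5): 11.8, 19.5, 10.6, 19.5, 12.9, 19.3, 17.2.
Cumulative: 11.8, 31.3, 41.9, 61.4, 74.3, 93.6, 110.8.
The total first reaches 83 DD on day 6.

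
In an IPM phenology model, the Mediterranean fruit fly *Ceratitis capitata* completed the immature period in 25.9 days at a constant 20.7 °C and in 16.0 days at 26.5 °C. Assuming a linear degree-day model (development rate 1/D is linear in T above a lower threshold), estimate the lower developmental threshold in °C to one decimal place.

11.3 °C

Under the model K = D·(T − T_b), so D₁·(T₁ − T_b) = D₂·(T₂ − T_b).
25.9·(20.7 − T_b) = 16.0·(26.5 − T_b)
T_b = (25.9·20.7 − 16.0·26.5) / (25.9 − 16.0) = 112.13 / 9.9 = 11.326 °C ≈ 11.3 °C.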